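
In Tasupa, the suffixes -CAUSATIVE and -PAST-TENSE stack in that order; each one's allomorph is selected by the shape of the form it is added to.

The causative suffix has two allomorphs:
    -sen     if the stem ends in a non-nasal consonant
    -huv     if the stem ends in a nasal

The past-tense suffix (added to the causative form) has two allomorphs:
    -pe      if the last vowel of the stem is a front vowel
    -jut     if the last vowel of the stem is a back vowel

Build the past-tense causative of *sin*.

Since the final consonant of *sin* is /n/ (a nasal), it takes -huv, giving *sinhuv*.
The causative form *sinhuv*: last vowel = /u/, a back vowel → -jut → *sinhuvjut*.

sinhuvjut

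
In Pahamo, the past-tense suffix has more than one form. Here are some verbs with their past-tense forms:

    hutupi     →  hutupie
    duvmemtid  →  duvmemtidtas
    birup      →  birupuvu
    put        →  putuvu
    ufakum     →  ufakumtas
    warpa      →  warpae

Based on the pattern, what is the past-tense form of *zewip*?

Looking at the final sound of each stem: -uvu when the stem ends in a voiceless consonant (*birup*, *put*); -tas when the stem ends in a voiced consonant (*duvmemtid*, *ufakum*); -e when the stem ends in a vowel (*hutupi*, *warpa*).
The final sound of *zewip* is /p/, which is a voiceless consonant, so the suffix is -uvu, giving *zewipuvu*.

zewipuvu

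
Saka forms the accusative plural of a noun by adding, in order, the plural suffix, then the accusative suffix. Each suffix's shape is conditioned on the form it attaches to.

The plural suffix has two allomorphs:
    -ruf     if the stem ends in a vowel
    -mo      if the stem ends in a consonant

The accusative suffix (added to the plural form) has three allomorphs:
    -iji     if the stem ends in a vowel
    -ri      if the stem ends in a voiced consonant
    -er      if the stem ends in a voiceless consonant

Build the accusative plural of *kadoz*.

*kadoz* — final sound /z/ (a consonant) → -mo → *kadozmo*.
The plural form *kadozmo*: final sound = /o/, a vowel → -iji → *kadozmoiji*.

kadozmoiji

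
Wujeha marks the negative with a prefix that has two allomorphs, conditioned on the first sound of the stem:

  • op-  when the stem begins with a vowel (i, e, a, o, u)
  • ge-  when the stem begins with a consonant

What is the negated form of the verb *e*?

ope

*e* — first sound /e/ (a vowel) → op- → *ope*.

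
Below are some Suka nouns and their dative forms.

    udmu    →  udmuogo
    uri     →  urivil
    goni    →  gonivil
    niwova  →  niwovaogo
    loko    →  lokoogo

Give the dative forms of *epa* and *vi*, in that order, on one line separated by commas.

epaogo, vivil

The suffix is conditioned by the last vowel: -vil when the last vowel of the stem is a front vowel (*uri*, *goni*); -ogo when the last vowel of the stem is a back vowel (*udmu*, *niwova*, *loko*).
*epa* — last vowel /a/ (a back vowel) → -ogo → *epaogo*.
The last vowel of *vi* is /i/, which is a front vowel, so the suffix is -vil, giving *vivil*.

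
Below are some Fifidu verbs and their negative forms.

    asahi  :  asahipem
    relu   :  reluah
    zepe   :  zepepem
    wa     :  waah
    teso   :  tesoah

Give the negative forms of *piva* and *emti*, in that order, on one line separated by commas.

pivaah, emtipem

Looking at the last vowel of each stem: -pem when the last vowel of the stem is a front vowel (*asahi*, *zepe*); -ah when the last vowel of the stem is a back vowel (*relu*, *wa*, *teso*).
Since the last vowel of *piva* is /a/ (a back vowel), it takes -ah, giving *pivaah*.
Since the last vowel of *emti* is /i/ (a front vowel), it takes -pem, giving *emtipem*.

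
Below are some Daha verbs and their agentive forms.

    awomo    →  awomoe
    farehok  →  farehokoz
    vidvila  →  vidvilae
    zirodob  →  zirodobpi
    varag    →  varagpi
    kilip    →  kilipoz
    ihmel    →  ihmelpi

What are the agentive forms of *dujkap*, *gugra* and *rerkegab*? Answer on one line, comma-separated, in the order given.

The pattern is voicing of the final sound: -oz when the stem ends in a voiceless consonant (*farehok*, *kilip*); -pi when the stem ends in a voiced consonant (*zirodob*, *varag*, *ihmel*); -e when the stem ends in a vowel (*awomo*, *vidvila*).
Since the final sound of *dujkap* is /p/ (a voiceless consonant), it takes -oz, giving *dujkapoz*.
The final sound of *gugra* is /a/, which is a vowel, so the suffix is -e, giving *gugrae*.
*rerkegab*: final sound = /b/, a voiced consonant → -pi → *rerkegabpi*.

dujkapoz, gugrae, rerkegabpi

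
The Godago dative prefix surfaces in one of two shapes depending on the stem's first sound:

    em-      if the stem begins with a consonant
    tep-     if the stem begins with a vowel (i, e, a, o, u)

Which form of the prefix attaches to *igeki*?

Since the first sound of *igeki* is /i/ (a vowel), it takes tep-.

tep-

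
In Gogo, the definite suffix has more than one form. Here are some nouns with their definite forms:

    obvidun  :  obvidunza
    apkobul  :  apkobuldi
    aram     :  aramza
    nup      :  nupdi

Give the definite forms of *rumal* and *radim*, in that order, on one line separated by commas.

rumaldi, radimza

Looking at the final consonant of each stem: -za when the stem ends in a nasal (*obvidun*, *aram*); -di when the stem ends in a non-nasal consonant (*apkobul*, *nup*).
*rumal*: final consonant = /l/, non-nasal → -di → *rumaldi*.
*radim* — final consonant /m/ (a nasal) → -za → *radimza*.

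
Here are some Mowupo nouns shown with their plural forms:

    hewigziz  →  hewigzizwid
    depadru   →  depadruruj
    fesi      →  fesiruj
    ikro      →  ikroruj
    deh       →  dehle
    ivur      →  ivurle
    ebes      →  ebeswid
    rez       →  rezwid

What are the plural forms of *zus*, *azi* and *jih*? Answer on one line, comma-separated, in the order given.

zuswid, aziruj, jihle

The suffix is conditioned by the final sound: -wid when the stem ends in a sibilant (*hewigziz*, *ebes*, *rez*); -le when the stem ends in a non-sibilant consonant (*deh*, *ivur*); -ruj when the stem ends in a vowel (*depadru*, *fesi*, *ikro*).
*zus*: final sound = /s/, a sibilant → -wid → *zuswid*.
*azi*: final sound = /i/, a vowel → -ruj → *aziruj*.
The final sound of *jih* is /h/, which is a non-sibilant consonant, so the suffix is -le, giving *jihle*.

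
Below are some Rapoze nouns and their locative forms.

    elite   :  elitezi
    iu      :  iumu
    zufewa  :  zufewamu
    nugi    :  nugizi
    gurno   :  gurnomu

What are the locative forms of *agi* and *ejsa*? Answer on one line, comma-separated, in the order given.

agizi, ejsamu

The alternation tracks the last vowel of the stem — -zi when the last vowel of the stem is a front vowel (*elite*, *nugi*); -mu when the last vowel of the stem is a back vowel (*iu*, *zufewa*, *gurno*).
*agi*: last vowel = /i/, a front vowel → -zi → *agizi*.
*ejsa* — last vowel /a/ (a back vowel) → -mu → *ejsamu*.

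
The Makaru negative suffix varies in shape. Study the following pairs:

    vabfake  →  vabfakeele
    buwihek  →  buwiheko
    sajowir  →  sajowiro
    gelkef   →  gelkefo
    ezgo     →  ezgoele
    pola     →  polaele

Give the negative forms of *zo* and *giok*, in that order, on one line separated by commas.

Looking at the final sound of each stem: -o when the stem ends in a consonant (*buwihek*, *sajowir*, *gelkef*); -ele when the stem ends in a vowel (*vabfake*, *ezgo*, *pola*).
*zo* — final sound /o/ (a vowel) → -ele → *zoele*.
The final sound of *giok* is /k/, which is a consonant, so the suffix is -o, giving *gioko*.

zoele, gioko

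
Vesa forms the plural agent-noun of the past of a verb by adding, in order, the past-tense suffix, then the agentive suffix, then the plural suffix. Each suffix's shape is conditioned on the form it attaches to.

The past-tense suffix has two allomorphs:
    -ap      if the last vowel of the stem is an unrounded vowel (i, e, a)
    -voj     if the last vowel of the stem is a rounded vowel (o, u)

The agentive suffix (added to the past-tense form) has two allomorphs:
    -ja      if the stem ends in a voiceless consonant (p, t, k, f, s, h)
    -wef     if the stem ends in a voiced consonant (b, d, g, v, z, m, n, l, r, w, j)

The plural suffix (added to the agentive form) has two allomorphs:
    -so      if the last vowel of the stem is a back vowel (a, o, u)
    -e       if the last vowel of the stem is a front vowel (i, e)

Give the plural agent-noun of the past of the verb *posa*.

posaapjaso

*posa* — last vowel /a/ (an unrounded vowel) → -ap → *posaap*.
The past-tense form *posaap* — final consonant /p/ (voiceless) → -ja → *posaapja*.
Since the last vowel of the agentive form *posaapja* is /a/ (a back vowel), it takes -so, giving *posaapjaso*.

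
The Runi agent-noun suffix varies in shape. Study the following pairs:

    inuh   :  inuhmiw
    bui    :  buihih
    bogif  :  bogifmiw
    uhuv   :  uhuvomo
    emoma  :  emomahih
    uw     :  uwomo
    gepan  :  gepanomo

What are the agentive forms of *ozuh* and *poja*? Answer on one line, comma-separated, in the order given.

The suffix is conditioned by the final sound: -miw when the stem ends in a voiceless consonant (*inuh*, *bogif*); -omo when the stem ends in a voiced consonant (*uhuv*, *uw*, *gepan*); -hih when the stem ends in a vowel (*bui*, *emoma*).
*ozuh* — final sound /h/ (a voiceless consonant) → -miw → *ozuhmiw*.
The final sound of *poja* is /a/, which is a vowel, so the suffix is -hih, giving *pojahih*.

ozuhmiw, pojahih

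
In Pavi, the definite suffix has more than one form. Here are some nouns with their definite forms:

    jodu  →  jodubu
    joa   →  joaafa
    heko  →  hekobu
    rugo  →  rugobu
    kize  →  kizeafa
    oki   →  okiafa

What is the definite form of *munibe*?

munibeafa

The pattern is rounding harmony: -bu when the last vowel of the stem is a rounded vowel (*jodu*, *heko*, *rugo*); -afa when the last vowel of the stem is an unrounded vowel (*joa*, *kize*, *oki*).
*munibe* — last vowel /e/ (an unrounded vowel) → -afa → *munibeafa*.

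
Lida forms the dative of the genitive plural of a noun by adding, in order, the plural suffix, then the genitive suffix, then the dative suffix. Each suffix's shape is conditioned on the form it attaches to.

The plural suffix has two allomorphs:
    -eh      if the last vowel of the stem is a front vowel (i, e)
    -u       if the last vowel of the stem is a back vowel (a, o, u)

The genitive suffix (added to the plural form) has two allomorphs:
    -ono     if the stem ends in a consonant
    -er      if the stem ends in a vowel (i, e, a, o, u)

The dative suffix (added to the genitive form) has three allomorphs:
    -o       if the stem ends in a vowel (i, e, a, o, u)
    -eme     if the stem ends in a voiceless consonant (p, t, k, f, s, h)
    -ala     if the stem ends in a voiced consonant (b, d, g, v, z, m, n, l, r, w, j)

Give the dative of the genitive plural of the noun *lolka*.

lolkauerala

Since the last vowel of *lolka* is /a/ (a back vowel), it takes -u, giving *lolkau*.
The final sound of the plural form *lolkau* is /u/, which is a vowel, so the genitive suffix is -er, giving *lolkauer*.
Since the final sound of the genitive form *lolkauer* is /r/ (a voiced consonant), it takes -ala, giving *lolkauerala*.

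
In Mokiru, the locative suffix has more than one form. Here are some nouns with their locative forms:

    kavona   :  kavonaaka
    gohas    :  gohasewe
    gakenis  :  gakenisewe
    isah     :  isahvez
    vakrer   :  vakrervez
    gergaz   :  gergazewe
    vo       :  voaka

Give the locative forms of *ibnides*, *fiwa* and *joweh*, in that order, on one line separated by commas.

ibnidesewe, fiwaaka, jowehvez

The suffix is conditioned by the final sound: -ewe when the stem ends in a sibilant (*gohas*, *gakenis*, *gergaz*); -vez when the stem ends in a non-sibilant consonant (*isah*, *vakrer*); -aka when the stem ends in a vowel (*kavona*, *vo*).
Since the final sound of *ibnides* is /s/ (a sibilant), it takes -ewe, giving *ibnidesewe*.
*fiwa* — final sound /a/ (a vowel) → -aka → *fiwaaka*.
The final sound of *joweh* is /h/, which is a non-sibilant consonant, so the suffix is -vez, giving *jowehvez*.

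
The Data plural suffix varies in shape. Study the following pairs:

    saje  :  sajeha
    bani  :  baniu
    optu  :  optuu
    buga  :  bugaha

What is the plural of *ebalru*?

ebalruu

Looking at the last vowel of each stem: -u when the last vowel of the stem is a high vowel (*bani*, *optu*); -ha when the last vowel of the stem is a non-high vowel (*saje*, *buga*).
Since the last vowel of *ebalru* is /u/ (a high vowel), it takes -u, giving *ebalruu*.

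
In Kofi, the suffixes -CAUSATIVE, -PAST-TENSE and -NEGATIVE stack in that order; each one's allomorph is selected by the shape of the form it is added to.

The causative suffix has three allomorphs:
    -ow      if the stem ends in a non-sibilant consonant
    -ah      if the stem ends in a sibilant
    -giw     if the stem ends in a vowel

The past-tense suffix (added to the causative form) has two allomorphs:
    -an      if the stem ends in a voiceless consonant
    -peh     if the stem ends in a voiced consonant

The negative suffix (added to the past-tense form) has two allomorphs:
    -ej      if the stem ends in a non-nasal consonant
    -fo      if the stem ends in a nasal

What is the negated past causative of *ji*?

*ji* — final sound /i/ (a vowel) → -giw → *jigiw*.
The causative form *jigiw*: final consonant = /w/, voiced → -peh → *jigiwpeh*.
The past-tense form *jigiwpeh* — final consonant /h/ (non-nasal) → -ej → *jigiwpehej*.

jigiwpehej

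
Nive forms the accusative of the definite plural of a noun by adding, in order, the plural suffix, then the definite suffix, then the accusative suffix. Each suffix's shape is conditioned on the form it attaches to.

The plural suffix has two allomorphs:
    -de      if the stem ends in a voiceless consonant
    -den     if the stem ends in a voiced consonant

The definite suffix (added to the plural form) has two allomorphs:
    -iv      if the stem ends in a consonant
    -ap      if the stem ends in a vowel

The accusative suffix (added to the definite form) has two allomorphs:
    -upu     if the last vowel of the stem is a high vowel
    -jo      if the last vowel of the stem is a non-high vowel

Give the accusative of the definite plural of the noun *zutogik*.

The final consonant of *zutogik* is /k/, which is voiceless, so the plural suffix is -de, giving *zutogikde*.
The plural form *zutogikde*: final sound = /e/, a vowel → -ap → *zutogikdeap*.
Since the last vowel of the definite form *zutogikdeap* is /a/ (a non-high vowel), it takes -jo, giving *zutogikdeapjo*.

zutogikdeapjo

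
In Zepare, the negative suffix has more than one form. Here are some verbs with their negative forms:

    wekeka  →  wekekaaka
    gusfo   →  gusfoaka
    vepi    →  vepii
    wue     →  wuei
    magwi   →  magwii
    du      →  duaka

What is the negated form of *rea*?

reaaka

The alternation tracks the last vowel of the stem — -i when the last vowel of the stem is a front vowel (*vepi*, *wue*, *magwi*); -aka when the last vowel of the stem is a back vowel (*wekeka*, *gusfo*, *du*).
*rea* — last vowel /a/ (a back vowel) → -aka → *reaaka*.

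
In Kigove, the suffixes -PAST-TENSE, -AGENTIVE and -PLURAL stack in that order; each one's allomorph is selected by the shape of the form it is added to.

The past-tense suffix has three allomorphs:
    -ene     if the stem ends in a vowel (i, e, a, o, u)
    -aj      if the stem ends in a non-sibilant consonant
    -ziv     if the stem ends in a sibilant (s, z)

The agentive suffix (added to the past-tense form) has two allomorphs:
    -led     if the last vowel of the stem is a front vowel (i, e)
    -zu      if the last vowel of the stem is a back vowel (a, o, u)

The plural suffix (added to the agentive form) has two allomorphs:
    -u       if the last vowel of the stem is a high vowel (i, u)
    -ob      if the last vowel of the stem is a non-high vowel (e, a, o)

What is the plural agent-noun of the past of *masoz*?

*masoz* — final sound /z/ (a sibilant) → -ziv → *masozziv*.
Since the last vowel of the past-tense form *masozziv* is /i/ (a front vowel), it takes -led, giving *masozzivled*.
The agentive form *masozzivled*: last vowel = /e/, a non-high vowel → -ob → *masozzivledob*.

masozzivledob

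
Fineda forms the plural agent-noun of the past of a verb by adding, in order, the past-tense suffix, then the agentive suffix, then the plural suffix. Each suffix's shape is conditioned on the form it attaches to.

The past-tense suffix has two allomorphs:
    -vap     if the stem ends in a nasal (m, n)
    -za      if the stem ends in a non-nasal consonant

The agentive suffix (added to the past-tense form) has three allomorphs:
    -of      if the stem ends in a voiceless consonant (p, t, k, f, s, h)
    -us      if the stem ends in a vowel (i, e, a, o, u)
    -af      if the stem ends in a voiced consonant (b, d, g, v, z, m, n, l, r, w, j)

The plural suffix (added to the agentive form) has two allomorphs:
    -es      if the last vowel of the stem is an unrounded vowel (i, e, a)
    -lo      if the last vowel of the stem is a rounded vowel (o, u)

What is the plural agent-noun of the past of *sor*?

sorzauslo

*sor*: final consonant = /r/, non-nasal → -za → *sorza*.
The final sound of the past-tense form *sorza* is /a/, which is a vowel, so the agentive suffix is -us, giving *sorzaus*.
The agentive form *sorzaus*: last vowel = /u/, a rounded vowel → -lo → *sorzauslo*.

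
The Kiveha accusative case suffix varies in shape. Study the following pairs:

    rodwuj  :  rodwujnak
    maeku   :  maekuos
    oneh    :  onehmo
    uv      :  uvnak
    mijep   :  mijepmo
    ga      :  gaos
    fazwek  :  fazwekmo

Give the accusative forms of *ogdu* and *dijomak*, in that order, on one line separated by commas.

The suffix is conditioned by the final sound: -mo when the stem ends in a voiceless consonant (*oneh*, *mijep*, *fazwek*); -nak when the stem ends in a voiced consonant (*rodwuj*, *uv*); -os when the stem ends in a vowel (*maeku*, *ga*).
*ogdu* — final sound /u/ (a vowel) → -os → *ogduos*.
*dijomak*: final sound = /k/, a voiceless consonant → -mo → *dijomakmo*.

ogduos, dijomakmo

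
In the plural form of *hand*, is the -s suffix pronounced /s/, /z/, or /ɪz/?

/z/

The stem *hand* ends in a voiced non-sibilant sound.
The plural suffix surfaces as /ɪz/ after sibilants, /s/ after other voiceless consonants, and /z/ after other voiced sounds.
So the plural -s on *hand* is pronounced /z/.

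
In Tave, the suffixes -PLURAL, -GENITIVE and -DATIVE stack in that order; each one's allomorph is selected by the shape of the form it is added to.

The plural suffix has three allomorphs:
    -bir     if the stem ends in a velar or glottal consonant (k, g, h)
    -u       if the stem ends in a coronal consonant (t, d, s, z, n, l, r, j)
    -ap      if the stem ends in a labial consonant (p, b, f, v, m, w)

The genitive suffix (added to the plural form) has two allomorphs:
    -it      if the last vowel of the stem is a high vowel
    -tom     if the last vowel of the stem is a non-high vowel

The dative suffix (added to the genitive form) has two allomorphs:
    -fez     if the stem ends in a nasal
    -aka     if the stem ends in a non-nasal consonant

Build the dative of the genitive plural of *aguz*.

aguzuitaka

*aguz* — final consonant /z/ (coronal) → -u → *aguzu*.
Since the last vowel of the plural form *aguzu* is /u/ (a high vowel), it takes -it, giving *aguzuit*.
The final consonant of the genitive form *aguzuit* is /t/, which is non-nasal, so the dative suffix is -aka, giving *aguzuitaka*.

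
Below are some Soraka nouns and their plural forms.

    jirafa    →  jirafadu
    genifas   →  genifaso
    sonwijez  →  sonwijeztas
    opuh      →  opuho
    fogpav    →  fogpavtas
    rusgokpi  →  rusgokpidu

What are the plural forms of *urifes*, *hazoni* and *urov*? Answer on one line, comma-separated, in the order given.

urifeso, hazonidu, urovtas

The alternation tracks the final sound of the stem — -o when the stem ends in a voiceless consonant (*genifas*, *opuh*); -tas when the stem ends in a voiced consonant (*sonwijez*, *fogpav*); -du when the stem ends in a vowel (*jirafa*, *rusgokpi*).
Since the final sound of *urifes* is /s/ (a voiceless consonant), it takes -o, giving *urifeso*.
The final sound of *hazoni* is /i/, which is a vowel, so the suffix is -du, giving *hazonidu*.
*urov*: final sound = /v/, a voiced consonant → -tas → *urovtas*.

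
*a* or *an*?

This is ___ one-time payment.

The indefinite article is chosen by the initial *sound* of the following word, not its spelling.
*one-time* begins with the sound /wʌ/ (*one* pronounced /wʌn/) — a consonant sound.
So the article is *a*: This is a one-time payment.

a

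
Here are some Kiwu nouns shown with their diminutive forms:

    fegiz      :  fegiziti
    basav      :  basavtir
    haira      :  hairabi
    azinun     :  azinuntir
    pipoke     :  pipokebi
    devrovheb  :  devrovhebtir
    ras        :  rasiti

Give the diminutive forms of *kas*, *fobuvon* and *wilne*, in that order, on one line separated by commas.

kasiti, fobuvontir, wilnebi

The alternation tracks the final sound of the stem — -iti when the stem ends in a sibilant (*fegiz*, *ras*); -tir when the stem ends in a non-sibilant consonant (*basav*, *azinun*, *devrovheb*); -bi when the stem ends in a vowel (*haira*, *pipoke*).
The final sound of *kas* is /s/, which is a sibilant, so the suffix is -iti, giving *kasiti*.
*fobuvon* — final sound /n/ (a non-sibilant consonant) → -tir → *fobuvontir*.
The final sound of *wilne* is /e/, which is a vowel, so the suffix is -bi, giving *wilnebi*.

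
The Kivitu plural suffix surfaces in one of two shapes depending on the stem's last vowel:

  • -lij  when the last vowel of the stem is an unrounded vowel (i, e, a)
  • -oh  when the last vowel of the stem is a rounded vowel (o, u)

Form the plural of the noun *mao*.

Since the last vowel of *mao* is /o/ (a rounded vowel), it takes -oh, giving *maooh*.

maooh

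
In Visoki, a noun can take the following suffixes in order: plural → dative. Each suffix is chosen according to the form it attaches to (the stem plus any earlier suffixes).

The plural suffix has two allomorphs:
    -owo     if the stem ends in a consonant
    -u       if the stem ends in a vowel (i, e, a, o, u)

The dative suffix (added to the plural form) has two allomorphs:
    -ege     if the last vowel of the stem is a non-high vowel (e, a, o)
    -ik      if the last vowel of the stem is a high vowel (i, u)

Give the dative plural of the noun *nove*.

noveuik

The final sound of *nove* is /e/, which is a vowel, so the plural suffix is -u, giving *noveu*.
Since the last vowel of the plural form *noveu* is /u/ (a high vowel), it takes -ik, giving *noveuik*.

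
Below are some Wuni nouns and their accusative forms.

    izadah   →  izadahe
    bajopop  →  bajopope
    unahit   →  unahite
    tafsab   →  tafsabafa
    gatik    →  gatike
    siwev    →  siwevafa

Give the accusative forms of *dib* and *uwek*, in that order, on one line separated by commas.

dibafa, uweke

The suffix is conditioned by the final consonant: -e when the stem ends in a voiceless consonant (*izadah*, *bajopop*, *unahit*, *gatik*); -afa when the stem ends in a voiced consonant (*tafsab*, *siwev*).
*dib* — final consonant /b/ (voiced) → -afa → *dibafa*.
*uwek*: final consonant = /k/, voiceless → -e → *uweke*.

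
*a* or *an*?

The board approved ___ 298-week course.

The indefinite article is chosen by the initial *sound* of the following word, not its spelling.
The number *298* is spoken "two hundred …", beginning with /tuː/ — a consonant sound.
So the article is *a*: The board approved a 298-week course.

a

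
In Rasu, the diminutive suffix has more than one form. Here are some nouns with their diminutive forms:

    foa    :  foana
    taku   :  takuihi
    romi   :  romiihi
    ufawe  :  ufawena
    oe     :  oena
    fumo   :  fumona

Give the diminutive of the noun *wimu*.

Looking at the last vowel of each stem: -ihi when the last vowel of the stem is a high vowel (*taku*, *romi*); -na when the last vowel of the stem is a non-high vowel (*foa*, *ufawe*, *oe*, *fumo*).
The last vowel of *wimu* is /u/, which is a high vowel, so the suffix is -ihi, giving *wimuihi*.

wimuihi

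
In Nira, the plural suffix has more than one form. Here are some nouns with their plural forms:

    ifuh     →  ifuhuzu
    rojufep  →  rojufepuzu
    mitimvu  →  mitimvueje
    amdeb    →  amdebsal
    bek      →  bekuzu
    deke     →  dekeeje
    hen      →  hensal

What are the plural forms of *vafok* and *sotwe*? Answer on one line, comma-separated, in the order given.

vafokuzu, sotweeje

The alternation tracks the final sound of the stem — -uzu when the stem ends in a voiceless consonant (*ifuh*, *rojufep*, *bek*); -sal when the stem ends in a voiced consonant (*amdeb*, *hen*); -eje when the stem ends in a vowel (*mitimvu*, *deke*).
*vafok*: final sound = /k/, a voiceless consonant → -uzu → *vafokuzu*.
*sotwe*: final sound = /e/, a vowel → -eje → *sotweeje*.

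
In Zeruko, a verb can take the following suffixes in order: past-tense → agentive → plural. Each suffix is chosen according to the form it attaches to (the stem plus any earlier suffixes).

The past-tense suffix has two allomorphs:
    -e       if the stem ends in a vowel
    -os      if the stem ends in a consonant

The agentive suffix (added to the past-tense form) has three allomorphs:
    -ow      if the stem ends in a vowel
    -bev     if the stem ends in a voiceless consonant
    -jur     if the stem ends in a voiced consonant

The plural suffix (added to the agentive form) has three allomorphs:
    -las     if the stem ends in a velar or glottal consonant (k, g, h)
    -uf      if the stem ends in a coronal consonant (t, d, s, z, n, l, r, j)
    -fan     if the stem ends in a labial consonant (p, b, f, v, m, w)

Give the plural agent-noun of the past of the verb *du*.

dueowfan

The final sound of *du* is /u/, which is a vowel, so the past-tense suffix is -e, giving *due*.
The past-tense form *due* — final sound /e/ (a vowel) → -ow → *dueow*.
Since the final consonant of the agentive form *dueow* is /w/ (labial), it takes -fan, giving *dueowfan*.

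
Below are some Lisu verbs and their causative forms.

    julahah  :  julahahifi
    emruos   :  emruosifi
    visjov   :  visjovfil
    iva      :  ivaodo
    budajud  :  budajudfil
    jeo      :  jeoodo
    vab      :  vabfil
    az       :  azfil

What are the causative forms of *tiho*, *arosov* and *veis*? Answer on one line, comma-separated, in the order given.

The pattern is voicing of the final sound: -ifi when the stem ends in a voiceless consonant (*julahah*, *emruos*); -fil when the stem ends in a voiced consonant (*visjov*, *budajud*, *vab*, *az*); -odo when the stem ends in a vowel (*iva*, *jeo*).
The final sound of *tiho* is /o/, which is a vowel, so the suffix is -odo, giving *tihoodo*.
The final sound of *arosov* is /v/, which is a voiced consonant, so the suffix is -fil, giving *arosovfil*.
*veis*: final sound = /s/, a voiceless consonant → -ifi → *veisifi*.

tihoodo, arosovfil, veisifi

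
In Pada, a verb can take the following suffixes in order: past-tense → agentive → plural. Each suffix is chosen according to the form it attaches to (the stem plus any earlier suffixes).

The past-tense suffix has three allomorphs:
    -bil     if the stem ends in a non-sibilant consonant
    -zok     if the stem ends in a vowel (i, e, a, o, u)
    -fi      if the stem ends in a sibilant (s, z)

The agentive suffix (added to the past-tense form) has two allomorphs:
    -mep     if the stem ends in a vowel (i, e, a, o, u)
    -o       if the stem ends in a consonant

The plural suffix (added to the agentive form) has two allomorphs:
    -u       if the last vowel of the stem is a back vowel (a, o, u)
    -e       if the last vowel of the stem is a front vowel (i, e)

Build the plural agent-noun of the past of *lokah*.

lokahbilou

The final sound of *lokah* is /h/, which is a non-sibilant consonant, so the past-tense suffix is -bil, giving *lokahbil*.
The past-tense form *lokahbil*: final sound = /l/, a consonant → -o → *lokahbilo*.
The agentive form *lokahbilo*: last vowel = /o/, a back vowel → -u → *lokahbilou*.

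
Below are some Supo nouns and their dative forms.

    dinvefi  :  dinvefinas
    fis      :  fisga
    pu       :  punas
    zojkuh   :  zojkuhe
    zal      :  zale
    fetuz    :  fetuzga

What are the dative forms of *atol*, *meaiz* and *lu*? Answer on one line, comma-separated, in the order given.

atole, meaizga, lunas

The pattern is sibilance of the final sound: -ga when the stem ends in a sibilant (*fis*, *fetuz*); -e when the stem ends in a non-sibilant consonant (*zojkuh*, *zal*); -nas when the stem ends in a vowel (*dinvefi*, *pu*).
*atol* — final sound /l/ (a non-sibilant consonant) → -e → *atole*.
Since the final sound of *meaiz* is /z/ (a sibilant), it takes -ga, giving *meaizga*.
*lu* — final sound /u/ (a vowel) → -nas → *lunas*.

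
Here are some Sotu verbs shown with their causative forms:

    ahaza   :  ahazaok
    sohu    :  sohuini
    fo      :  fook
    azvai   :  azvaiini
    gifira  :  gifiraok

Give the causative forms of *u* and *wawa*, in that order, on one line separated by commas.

uini, wawaok

Looking at the last vowel of each stem: -ini when the last vowel of the stem is a high vowel (*sohu*, *azvai*); -ok when the last vowel of the stem is a non-high vowel (*ahaza*, *fo*, *gifira*).
*u* — last vowel /u/ (a high vowel) → -ini → *uini*.
The last vowel of *wawa* is /a/, which is a non-high vowel, so the suffix is -ok, giving *wawaok*.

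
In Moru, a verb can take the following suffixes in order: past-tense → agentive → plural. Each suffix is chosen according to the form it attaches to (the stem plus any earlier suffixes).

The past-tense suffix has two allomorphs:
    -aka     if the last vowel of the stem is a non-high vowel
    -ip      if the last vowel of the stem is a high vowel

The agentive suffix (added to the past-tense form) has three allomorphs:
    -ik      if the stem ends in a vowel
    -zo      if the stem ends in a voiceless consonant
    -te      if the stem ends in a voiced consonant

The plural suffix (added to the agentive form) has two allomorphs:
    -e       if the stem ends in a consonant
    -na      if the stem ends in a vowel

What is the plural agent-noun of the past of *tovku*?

tovkuipzona

The last vowel of *tovku* is /u/, which is a high vowel, so the past-tense suffix is -ip, giving *tovkuip*.
The past-tense form *tovkuip* — final sound /p/ (a voiceless consonant) → -zo → *tovkuipzo*.
Since the final sound of the agentive form *tovkuipzo* is /o/ (a vowel), it takes -na, giving *tovkuipzona*.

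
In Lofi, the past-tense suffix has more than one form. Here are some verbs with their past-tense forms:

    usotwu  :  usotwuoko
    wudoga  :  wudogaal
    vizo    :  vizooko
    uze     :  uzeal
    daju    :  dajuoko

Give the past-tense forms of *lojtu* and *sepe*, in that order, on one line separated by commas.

lojtuoko, sepeal

The alternation tracks the last vowel of the stem — -oko when the last vowel of the stem is a rounded vowel (*usotwu*, *vizo*, *daju*); -al when the last vowel of the stem is an unrounded vowel (*wudoga*, *uze*).
Since the last vowel of *lojtu* is /u/ (a rounded vowel), it takes -oko, giving *lojtuoko*.
Since the last vowel of *sepe* is /e/ (an unrounded vowel), it takes -al, giving *sepeal*.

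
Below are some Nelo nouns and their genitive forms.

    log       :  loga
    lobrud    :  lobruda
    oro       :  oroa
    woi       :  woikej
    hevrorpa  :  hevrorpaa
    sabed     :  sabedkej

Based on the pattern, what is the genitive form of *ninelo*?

The suffix is conditioned by the last vowel: -kej when the last vowel of the stem is a front vowel (*woi*, *sabed*); -a when the last vowel of the stem is a back vowel (*log*, *lobrud*, *oro*, *hevrorpa*).
Since the last vowel of *ninelo* is /o/ (a back vowel), it takes -a, giving *nineloa*.

nineloa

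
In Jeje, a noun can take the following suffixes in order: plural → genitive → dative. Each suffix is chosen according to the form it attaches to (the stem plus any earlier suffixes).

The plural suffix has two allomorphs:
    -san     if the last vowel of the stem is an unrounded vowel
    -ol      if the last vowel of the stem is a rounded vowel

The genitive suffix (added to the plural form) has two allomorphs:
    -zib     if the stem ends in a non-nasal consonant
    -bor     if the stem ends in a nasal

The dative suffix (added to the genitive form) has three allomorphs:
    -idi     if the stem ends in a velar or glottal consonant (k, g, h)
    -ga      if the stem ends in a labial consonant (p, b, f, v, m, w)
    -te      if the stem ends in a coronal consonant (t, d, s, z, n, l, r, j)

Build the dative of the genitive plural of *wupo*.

wupoolzibga

*wupo*: last vowel = /o/, a rounded vowel → -ol → *wupool*.
The final consonant of the plural form *wupool* is /l/, which is non-nasal, so the genitive suffix is -zib, giving *wupoolzib*.
The final consonant of the genitive form *wupoolzib* is /b/, which is labial, so the dative suffix is -ga, giving *wupoolzibga*.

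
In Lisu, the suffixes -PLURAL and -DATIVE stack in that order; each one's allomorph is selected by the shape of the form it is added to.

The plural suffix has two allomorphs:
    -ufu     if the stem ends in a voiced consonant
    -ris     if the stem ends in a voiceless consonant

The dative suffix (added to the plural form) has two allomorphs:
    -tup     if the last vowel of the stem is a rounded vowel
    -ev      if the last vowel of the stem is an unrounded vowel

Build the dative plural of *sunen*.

*sunen* — final consonant /n/ (voiced) → -ufu → *sunenufu*.
The plural form *sunenufu*: last vowel = /u/, a rounded vowel → -tup → *sunenufutup*.

sunenufutup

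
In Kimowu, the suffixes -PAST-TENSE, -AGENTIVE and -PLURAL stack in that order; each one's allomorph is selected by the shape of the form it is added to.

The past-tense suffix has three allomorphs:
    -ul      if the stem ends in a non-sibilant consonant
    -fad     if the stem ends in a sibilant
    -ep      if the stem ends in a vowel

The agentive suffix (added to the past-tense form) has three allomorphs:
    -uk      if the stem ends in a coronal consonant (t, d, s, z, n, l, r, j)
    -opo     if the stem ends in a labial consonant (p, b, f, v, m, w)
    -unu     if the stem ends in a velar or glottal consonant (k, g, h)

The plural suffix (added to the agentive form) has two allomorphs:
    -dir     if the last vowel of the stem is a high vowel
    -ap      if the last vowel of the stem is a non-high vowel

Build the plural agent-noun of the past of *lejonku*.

Since the final sound of *lejonku* is /u/ (a vowel), it takes -ep, giving *lejonkuep*.
The past-tense form *lejonkuep* — final consonant /p/ (labial) → -opo → *lejonkuepopo*.
The agentive form *lejonkuepopo* — last vowel /o/ (a non-high vowel) → -ap → *lejonkuepopoap*.

lejonkuepopoap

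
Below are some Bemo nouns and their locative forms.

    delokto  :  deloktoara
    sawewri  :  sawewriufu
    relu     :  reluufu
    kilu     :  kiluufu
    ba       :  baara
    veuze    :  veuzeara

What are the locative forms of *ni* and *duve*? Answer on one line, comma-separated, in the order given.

The pattern is height harmony: -ufu when the last vowel of the stem is a high vowel (*sawewri*, *relu*, *kilu*); -ara when the last vowel of the stem is a non-high vowel (*delokto*, *ba*, *veuze*).
*ni*: last vowel = /i/, a high vowel → -ufu → *niufu*.
The last vowel of *duve* is /e/, which is a non-high vowel, so the suffix is -ara, giving *duveara*.

niufu, duveara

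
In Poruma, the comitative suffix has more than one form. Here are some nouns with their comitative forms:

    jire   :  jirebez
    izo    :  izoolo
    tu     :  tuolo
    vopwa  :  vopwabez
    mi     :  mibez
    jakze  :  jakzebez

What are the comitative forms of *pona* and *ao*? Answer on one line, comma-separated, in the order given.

ponabez, aoolo

Looking at the last vowel of each stem: -olo when the last vowel of the stem is a rounded vowel (*izo*, *tu*); -bez when the last vowel of the stem is an unrounded vowel (*jire*, *vopwa*, *mi*, *jakze*).
*pona*: last vowel = /a/, an unrounded vowel → -bez → *ponabez*.
Since the last vowel of *ao* is /o/ (a rounded vowel), it takes -olo, giving *aoolo*.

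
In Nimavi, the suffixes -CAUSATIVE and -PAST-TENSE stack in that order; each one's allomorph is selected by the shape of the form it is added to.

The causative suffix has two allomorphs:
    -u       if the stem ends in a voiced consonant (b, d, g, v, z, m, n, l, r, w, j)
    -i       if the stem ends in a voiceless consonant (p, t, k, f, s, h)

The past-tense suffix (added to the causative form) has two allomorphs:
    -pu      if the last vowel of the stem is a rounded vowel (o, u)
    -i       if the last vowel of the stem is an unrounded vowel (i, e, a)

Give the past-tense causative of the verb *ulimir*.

Since the final consonant of *ulimir* is /r/ (voiced), it takes -u, giving *ulimiru*.
The causative form *ulimiru*: last vowel = /u/, a rounded vowel → -pu → *ulimirupu*.

ulimirupu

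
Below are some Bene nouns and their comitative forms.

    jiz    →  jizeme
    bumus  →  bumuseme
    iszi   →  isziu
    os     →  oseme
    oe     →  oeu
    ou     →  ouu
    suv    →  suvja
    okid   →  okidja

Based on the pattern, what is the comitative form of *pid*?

pidja

Looking at the final sound of each stem: -eme when the stem ends in a sibilant (*jiz*, *bumus*, *os*); -ja when the stem ends in a non-sibilant consonant (*suv*, *okid*); -u when the stem ends in a vowel (*iszi*, *oe*, *ou*).
*pid*: final sound = /d/, a non-sibilant consonant → -ja → *pidja*.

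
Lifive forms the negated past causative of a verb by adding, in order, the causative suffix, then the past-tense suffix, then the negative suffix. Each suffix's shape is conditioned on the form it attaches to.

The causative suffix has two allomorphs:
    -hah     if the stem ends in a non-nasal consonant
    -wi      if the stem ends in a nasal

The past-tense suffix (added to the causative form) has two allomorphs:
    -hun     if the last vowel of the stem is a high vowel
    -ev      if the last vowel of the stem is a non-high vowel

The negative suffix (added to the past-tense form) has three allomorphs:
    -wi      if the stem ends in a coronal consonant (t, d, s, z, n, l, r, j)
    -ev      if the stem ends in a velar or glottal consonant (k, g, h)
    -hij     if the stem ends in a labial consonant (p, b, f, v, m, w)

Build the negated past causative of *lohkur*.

*lohkur*: final consonant = /r/, non-nasal → -hah → *lohkurhah*.
The last vowel of the causative form *lohkurhah* is /a/, which is a non-high vowel, so the past-tense suffix is -ev, giving *lohkurhahev*.
The past-tense form *lohkurhahev* — final consonant /v/ (labial) → -hij → *lohkurhahevhij*.

lohkurhahevhij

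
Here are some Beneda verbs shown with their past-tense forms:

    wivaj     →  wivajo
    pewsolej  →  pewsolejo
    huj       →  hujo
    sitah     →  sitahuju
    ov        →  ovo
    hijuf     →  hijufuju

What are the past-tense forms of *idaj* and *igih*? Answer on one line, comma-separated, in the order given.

The alternation tracks the final consonant of the stem — -uju when the stem ends in a voiceless consonant (*sitah*, *hijuf*); -o when the stem ends in a voiced consonant (*wivaj*, *pewsolej*, *huj*, *ov*).
*idaj*: final consonant = /j/, voiced → -o → *idajo*.
The final consonant of *igih* is /h/, which is voiceless, so the suffix is -uju, giving *igihuju*.

idajo, igihuju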